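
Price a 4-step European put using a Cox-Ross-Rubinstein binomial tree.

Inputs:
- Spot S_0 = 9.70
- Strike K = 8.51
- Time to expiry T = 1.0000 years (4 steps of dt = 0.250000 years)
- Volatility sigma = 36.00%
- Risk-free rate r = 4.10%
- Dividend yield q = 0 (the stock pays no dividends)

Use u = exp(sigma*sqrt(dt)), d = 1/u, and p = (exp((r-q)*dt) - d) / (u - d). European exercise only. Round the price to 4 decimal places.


Answer: Price = V(0,0) = 0.7042

Derivation:
dt = T/N = 0.250000
u = exp(sigma*sqrt(dt)) = 1.197217; d = 1/u = 0.835270
p = (exp((r-q)*dt) - d) / (u - d) = 0.483586
Discount per step: exp(-r*dt) = 0.989802
Stock lattice S(k, i) with i counting down-moves:
  k=0: S(0,0) = 9.7000
  k=1: S(1,0) = 11.6130; S(1,1) = 8.1021
  k=2: S(2,0) = 13.9033; S(2,1) = 9.7000; S(2,2) = 6.7675
  k=3: S(3,0) = 16.6453; S(3,1) = 11.6130; S(3,2) = 8.1021; S(3,3) = 5.6527
  k=4: S(4,0) = 19.9280; S(4,1) = 13.9033; S(4,2) = 9.7000; S(4,3) = 6.7675; S(4,4) = 4.7215
Terminal payoffs V(N, i) = max(K - S_T, 0):
  V(4,0) = 0.000000; V(4,1) = 0.000000; V(4,2) = 0.000000; V(4,3) = 1.742540; V(4,4) = 3.788503
Backward induction: V(k, i) = exp(-r*dt) * [p * V(k+1, i) + (1-p) * V(k+1, i+1)].
  V(3,0) = exp(-r*dt) * [p*0.000000 + (1-p)*0.000000] = 0.000000
  V(3,1) = exp(-r*dt) * [p*0.000000 + (1-p)*0.000000] = 0.000000
  V(3,2) = exp(-r*dt) * [p*0.000000 + (1-p)*1.742540] = 0.890696
  V(3,3) = exp(-r*dt) * [p*1.742540 + (1-p)*3.788503] = 2.770560
  V(2,0) = exp(-r*dt) * [p*0.000000 + (1-p)*0.000000] = 0.000000
  V(2,1) = exp(-r*dt) * [p*0.000000 + (1-p)*0.890696] = 0.455277
  V(2,2) = exp(-r*dt) * [p*0.890696 + (1-p)*2.770560] = 1.842502
  V(1,0) = exp(-r*dt) * [p*0.000000 + (1-p)*0.455277] = 0.232714
  V(1,1) = exp(-r*dt) * [p*0.455277 + (1-p)*1.842502] = 1.159711
  V(0,0) = exp(-r*dt) * [p*0.232714 + (1-p)*1.159711] = 0.704174


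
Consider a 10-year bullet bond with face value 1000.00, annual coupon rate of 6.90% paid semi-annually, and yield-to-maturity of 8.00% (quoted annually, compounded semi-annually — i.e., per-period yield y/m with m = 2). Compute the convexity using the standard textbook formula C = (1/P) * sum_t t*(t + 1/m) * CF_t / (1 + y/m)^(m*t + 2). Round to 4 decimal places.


Answer: Convexity = 62.6739

Derivation:
Coupon per period c = face * coupon_rate / m = 34.500000
Periods per year m = 2; per-period yield y/m = 0.040000
Number of cashflows N = 20
Cashflows (t years, CF_t, discount factor 1/(1+y/m)^(m*t), PV):
  t = 0.5000: CF_t = 34.500000, DF = 0.961538, PV = 33.173077
  t = 1.0000: CF_t = 34.500000, DF = 0.924556, PV = 31.897189
  t = 1.5000: CF_t = 34.500000, DF = 0.888996, PV = 30.670374
  t = 2.0000: CF_t = 34.500000, DF = 0.854804, PV = 29.490745
  t = 2.5000: CF_t = 34.500000, DF = 0.821927, PV = 28.356485
  t = 3.0000: CF_t = 34.500000, DF = 0.790315, PV = 27.265851
  t = 3.5000: CF_t = 34.500000, DF = 0.759918, PV = 26.217165
  t = 4.0000: CF_t = 34.500000, DF = 0.730690, PV = 25.208812
  t = 4.5000: CF_t = 34.500000, DF = 0.702587, PV = 24.239242
  t = 5.0000: CF_t = 34.500000, DF = 0.675564, PV = 23.306964
  t = 5.5000: CF_t = 34.500000, DF = 0.649581, PV = 22.410542
  t = 6.0000: CF_t = 34.500000, DF = 0.624597, PV = 21.548598
  t = 6.5000: CF_t = 34.500000, DF = 0.600574, PV = 20.719806
  t = 7.0000: CF_t = 34.500000, DF = 0.577475, PV = 19.922890
  t = 7.5000: CF_t = 34.500000, DF = 0.555265, PV = 19.156625
  t = 8.0000: CF_t = 34.500000, DF = 0.533908, PV = 18.419832
  t = 8.5000: CF_t = 34.500000, DF = 0.513373, PV = 17.711377
  t = 9.0000: CF_t = 34.500000, DF = 0.493628, PV = 17.030170
  t = 9.5000: CF_t = 34.500000, DF = 0.474642, PV = 16.375164
  t = 10.0000: CF_t = 1034.500000, DF = 0.456387, PV = 472.132296
Price P = sum_t PV_t = 925.253205
Convexity numerator sum_t t*(t + 1/m) * CF_t / (1+y/m)^(m*t + 2):
  t = 0.5000: term = 15.335187
  t = 1.0000: term = 44.236117
  t = 1.5000: term = 85.069456
  t = 2.0000: term = 136.329256
  t = 2.5000: term = 196.628734
  t = 3.0000: term = 264.692527
  t = 3.5000: term = 339.349393
  t = 4.0000: term = 419.525349
  t = 4.5000: term = 504.237198
  t = 5.0000: term = 592.586451
  t = 5.5000: term = 683.753597
  t = 6.0000: term = 776.992724
  t = 6.5000: term = 871.626453
  t = 7.0000: term = 967.041183
  t = 7.5000: term = 1062.682619
  t = 8.0000: term = 1158.051572
  t = 8.5000: term = 1252.700018
  t = 9.0000: term = 1346.227395
  t = 9.5000: term = 1438.277131
  t = 10.0000: term = 45833.848986
Convexity = (1/P) * sum = 57989.191345 / 925.253205 = 62.673862


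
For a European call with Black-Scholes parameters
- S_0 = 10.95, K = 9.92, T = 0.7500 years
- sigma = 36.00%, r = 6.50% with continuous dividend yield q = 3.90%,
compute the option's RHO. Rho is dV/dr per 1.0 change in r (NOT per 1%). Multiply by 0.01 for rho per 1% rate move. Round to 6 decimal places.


d1 = 0.5352888105; d2 = 0.2235196651
phi(d1) = 0.3456925134; exp(-qT) = 0.9711736407; exp(-rT) = 0.9524192047
N(d2) = 0.5884344601
Rho = K*T*exp(-rT)*N(d2) = 9.9200 * 0.7500 * 0.9524192047 * 0.5884344601 = 4.169646

Answer: Rho = 4.169646


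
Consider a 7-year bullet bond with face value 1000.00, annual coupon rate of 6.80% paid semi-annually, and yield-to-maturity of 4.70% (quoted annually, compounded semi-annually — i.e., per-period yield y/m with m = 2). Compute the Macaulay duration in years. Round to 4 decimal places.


Answer: Macaulay duration = 5.7714 years

Derivation:
Coupon per period c = face * coupon_rate / m = 34.000000
Periods per year m = 2; per-period yield y/m = 0.023500
Number of cashflows N = 14
Cashflows (t years, CF_t, discount factor 1/(1+y/m)^(m*t), PV):
  t = 0.5000: CF_t = 34.000000, DF = 0.977040, PV = 33.219345
  t = 1.0000: CF_t = 34.000000, DF = 0.954606, PV = 32.456615
  t = 1.5000: CF_t = 34.000000, DF = 0.932688, PV = 31.711397
  t = 2.0000: CF_t = 34.000000, DF = 0.911273, PV = 30.983290
  t = 2.5000: CF_t = 34.000000, DF = 0.890350, PV = 30.271900
  t = 3.0000: CF_t = 34.000000, DF = 0.869907, PV = 29.576844
  t = 3.5000: CF_t = 34.000000, DF = 0.849934, PV = 28.897747
  t = 4.0000: CF_t = 34.000000, DF = 0.830419, PV = 28.234243
  t = 4.5000: CF_t = 34.000000, DF = 0.811352, PV = 27.585972
  t = 5.0000: CF_t = 34.000000, DF = 0.792723, PV = 26.952586
  t = 5.5000: CF_t = 34.000000, DF = 0.774522, PV = 26.333743
  t = 6.0000: CF_t = 34.000000, DF = 0.756739, PV = 25.729109
  t = 6.5000: CF_t = 34.000000, DF = 0.739363, PV = 25.138358
  t = 7.0000: CF_t = 1034.000000, DF = 0.722387, PV = 746.948537
Price P = sum_t PV_t = 1124.039687
Macaulay numerator sum_t t * PV_t:
  t * PV_t at t = 0.5000: 16.609673
  t * PV_t at t = 1.0000: 32.456615
  t * PV_t at t = 1.5000: 47.567096
  t * PV_t at t = 2.0000: 61.966580
  t * PV_t at t = 2.5000: 75.679750
  t * PV_t at t = 3.0000: 88.730533
  t * PV_t at t = 3.5000: 101.142115
  t * PV_t at t = 4.0000: 112.936970
  t * PV_t at t = 4.5000: 124.136875
  t * PV_t at t = 5.0000: 134.762932
  t * PV_t at t = 5.5000: 144.835589
  t * PV_t at t = 6.0000: 154.374656
  t * PV_t at t = 6.5000: 163.399327
  t * PV_t at t = 7.0000: 5228.639757
Macaulay duration D = (sum_t t * PV_t) / P = 6487.238467 / 1124.039687 = 5.771361


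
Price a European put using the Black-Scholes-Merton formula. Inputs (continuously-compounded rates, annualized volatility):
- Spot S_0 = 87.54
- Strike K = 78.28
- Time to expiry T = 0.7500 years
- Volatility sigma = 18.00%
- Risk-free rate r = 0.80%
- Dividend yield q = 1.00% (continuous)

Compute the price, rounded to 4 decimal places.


d1 = (ln(S/K) + (r - q + 0.5*sigma^2) * T) / (sigma * sqrt(T)) = 0.78554078
d2 = d1 - sigma * sqrt(T) = 0.62965621
exp(-rT) = 0.99401796; exp(-qT) = 0.99252805
P = K * exp(-rT) * N(-d2) - S_0 * exp(-qT) * N(-d1)
N(-d1) = 0.21606828; N(-d2) = 0.26445977
P = 78.2800 * 0.99401796 * 0.26445977 - 87.5400 * 0.99252805 * 0.21606828 = 1.8048

Answer: Price = 1.8048


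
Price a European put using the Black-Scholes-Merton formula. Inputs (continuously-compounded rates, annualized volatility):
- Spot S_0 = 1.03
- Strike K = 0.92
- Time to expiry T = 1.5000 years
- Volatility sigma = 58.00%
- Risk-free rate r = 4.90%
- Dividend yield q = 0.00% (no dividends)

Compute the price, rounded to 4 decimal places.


d1 = (ln(S/K) + (r - q + 0.5*sigma^2) * T) / (sigma * sqrt(T)) = 0.61763801
d2 = d1 - sigma * sqrt(T) = -0.09271402
exp(-rT) = 0.92913615; exp(-qT) = 1.00000000
P = K * exp(-rT) * N(-d2) - S_0 * exp(-qT) * N(-d1)
N(-d1) = 0.26840699; N(-d2) = 0.53693462
P = 0.9200 * 0.92913615 * 0.53693462 - 1.0300 * 1.00000000 * 0.26840699 = 0.1825

Answer: Price = 0.1825


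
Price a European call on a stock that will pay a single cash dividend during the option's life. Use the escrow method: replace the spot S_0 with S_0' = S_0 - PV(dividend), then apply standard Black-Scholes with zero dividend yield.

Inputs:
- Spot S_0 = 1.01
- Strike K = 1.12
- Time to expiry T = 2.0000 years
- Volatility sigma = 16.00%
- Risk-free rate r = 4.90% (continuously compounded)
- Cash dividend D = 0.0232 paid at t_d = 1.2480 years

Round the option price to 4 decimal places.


PV(D) = D * exp(-r * t_d) = 0.0232 * 0.94068025 = 0.02182378
S_0' = S_0 - PV(D) = 1.0100 - 0.02182378 = 0.98817622
d1 = (ln(S_0'/K) + (r + sigma^2/2)*T) / (sigma*sqrt(T)) = -0.00717238
d2 = d1 - sigma*sqrt(T) = -0.23344655
exp(-rT) = 0.90664890
N(d1) = 0.49713866; N(d2) = 0.40770734
C = S_0' * N(d1) - K * exp(-rT) * N(d2) = 0.98817622 * 0.49713866 - 1.1200 * 0.90664890 * 0.40770734 = 0.0773

Answer: Price = 0.0773


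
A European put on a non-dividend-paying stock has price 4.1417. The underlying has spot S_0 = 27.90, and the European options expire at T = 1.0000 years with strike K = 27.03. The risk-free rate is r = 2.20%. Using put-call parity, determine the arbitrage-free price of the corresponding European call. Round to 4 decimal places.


Answer: Call price = 5.5999

Derivation:
Put-call parity: C - P = S_0 * exp(-qT) - K * exp(-rT).
S_0 * exp(-qT) = 27.9000 * 1.00000000 = 27.90000000
K * exp(-rT) = 27.0300 * 0.97824024 = 26.44183355
C = P + S*exp(-qT) - K*exp(-rT)
C = 4.1417 + 27.90000000 - 26.44183355 = 5.5999


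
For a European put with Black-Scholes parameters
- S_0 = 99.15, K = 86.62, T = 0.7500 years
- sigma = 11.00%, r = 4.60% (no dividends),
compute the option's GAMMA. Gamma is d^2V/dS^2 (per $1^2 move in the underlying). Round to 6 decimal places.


d1 = 1.8280024247; d2 = 1.7327396303
phi(d1) = 0.0750399256; exp(-qT) = 1.0000000000; exp(-rT) = 0.9660883397
Gamma = exp(-qT) * phi(d1) / (S * sigma * sqrt(T)) = 1.0000000000 * 0.0750399256 / (99.1500 * 0.1100 * 0.8660254038) = 0.007945

Answer: Gamma = 0.007945


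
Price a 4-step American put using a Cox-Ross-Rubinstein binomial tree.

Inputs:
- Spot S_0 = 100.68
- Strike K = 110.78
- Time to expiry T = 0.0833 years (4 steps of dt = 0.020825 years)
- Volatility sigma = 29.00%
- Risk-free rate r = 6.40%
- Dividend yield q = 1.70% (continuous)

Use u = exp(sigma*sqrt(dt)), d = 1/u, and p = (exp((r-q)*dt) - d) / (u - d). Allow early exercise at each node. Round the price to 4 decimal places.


Answer: Price = V(0,0) = 10.4099

Derivation:
dt = T/N = 0.020825
u = exp(sigma*sqrt(dt)) = 1.042738; d = 1/u = 0.959014
p = (exp((r-q)*dt) - d) / (u - d) = 0.501235
Discount per step: exp(-r*dt) = 0.998668
Stock lattice S(k, i) with i counting down-moves:
  k=0: S(0,0) = 100.6800
  k=1: S(1,0) = 104.9828; S(1,1) = 96.5535
  k=2: S(2,0) = 109.4695; S(2,1) = 100.6800; S(2,2) = 92.5962
  k=3: S(3,0) = 114.1480; S(3,1) = 104.9828; S(3,2) = 96.5535; S(3,3) = 88.8011
  k=4: S(4,0) = 119.0264; S(4,1) = 109.4695; S(4,2) = 100.6800; S(4,3) = 92.5962; S(4,4) = 85.1615
Terminal payoffs V(N, i) = max(K - S_T, 0):
  V(4,0) = 0.000000; V(4,1) = 1.310473; V(4,2) = 10.100000; V(4,3) = 18.183798; V(4,4) = 25.618532
Backward induction: V(k, i) = exp(-r*dt) * [p * V(k+1, i) + (1-p) * V(k+1, i+1)]; then take max(V_cont, immediate exercise) for American.
  V(3,0) = exp(-r*dt) * [p*0.000000 + (1-p)*1.310473] = 0.652747; exercise = 0.000000; V(3,0) = max -> 0.652747
  V(3,1) = exp(-r*dt) * [p*1.310473 + (1-p)*10.100000] = 5.686793; exercise = 5.797183; V(3,1) = max -> 5.797183
  V(3,2) = exp(-r*dt) * [p*10.100000 + (1-p)*18.183798] = 14.113089; exercise = 14.226462; V(3,2) = max -> 14.226462
  V(3,3) = exp(-r*dt) * [p*18.183798 + (1-p)*25.618532] = 21.862821; exercise = 21.978938; V(3,3) = max -> 21.978938
  V(2,0) = exp(-r*dt) * [p*0.652747 + (1-p)*5.797183] = 3.214322; exercise = 1.310473; V(2,0) = max -> 3.214322
  V(2,1) = exp(-r*dt) * [p*5.797183 + (1-p)*14.226462] = 9.988088; exercise = 10.100000; V(2,1) = max -> 10.100000
  V(2,2) = exp(-r*dt) * [p*14.226462 + (1-p)*21.978938] = 18.069024; exercise = 18.183798; V(2,2) = max -> 18.183798
  V(1,0) = exp(-r*dt) * [p*3.214322 + (1-p)*10.100000] = 6.639799; exercise = 5.797183; V(1,0) = max -> 6.639799
  V(1,1) = exp(-r*dt) * [p*10.100000 + (1-p)*18.183798] = 14.113089; exercise = 14.226462; V(1,1) = max -> 14.226462
  V(0,0) = exp(-r*dt) * [p*6.639799 + (1-p)*14.226462] = 10.409874; exercise = 10.100000; V(0,0) = max -> 10.409874


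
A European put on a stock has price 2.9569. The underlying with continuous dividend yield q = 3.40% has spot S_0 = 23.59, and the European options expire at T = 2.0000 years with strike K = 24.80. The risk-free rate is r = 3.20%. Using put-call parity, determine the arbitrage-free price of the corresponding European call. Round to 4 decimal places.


Put-call parity: C - P = S_0 * exp(-qT) - K * exp(-rT).
S_0 * exp(-qT) = 23.5900 * 0.93426047 = 22.03920457
K * exp(-rT) = 24.8000 * 0.93800500 = 23.26252399
C = P + S*exp(-qT) - K*exp(-rT)
C = 2.9569 + 22.03920457 - 23.26252399 = 1.7336

Answer: Call price = 1.7336


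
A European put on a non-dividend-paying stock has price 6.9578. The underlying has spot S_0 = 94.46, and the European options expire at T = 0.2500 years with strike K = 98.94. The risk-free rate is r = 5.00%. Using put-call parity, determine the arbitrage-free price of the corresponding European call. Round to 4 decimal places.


Answer: Call price = 3.7069

Derivation:
Put-call parity: C - P = S_0 * exp(-qT) - K * exp(-rT).
S_0 * exp(-qT) = 94.4600 * 1.00000000 = 94.46000000
K * exp(-rT) = 98.9400 * 0.98757780 = 97.71094758
C = P + S*exp(-qT) - K*exp(-rT)
C = 6.9578 + 94.46000000 - 97.71094758 = 3.7069


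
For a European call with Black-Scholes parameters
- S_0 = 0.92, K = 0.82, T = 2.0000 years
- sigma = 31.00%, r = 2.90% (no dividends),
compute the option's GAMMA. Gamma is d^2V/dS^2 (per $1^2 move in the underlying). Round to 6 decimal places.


d1 = 0.6139724464; d2 = 0.1755662420
phi(d1) = 0.3304104480; exp(-qT) = 1.0000000000; exp(-rT) = 0.9436499474
Gamma = exp(-qT) * phi(d1) / (S * sigma * sqrt(T)) = 1.0000000000 * 0.3304104480 / (0.9200 * 0.3100 * 1.4142135624) = 0.819199

Answer: Gamma = 0.819199


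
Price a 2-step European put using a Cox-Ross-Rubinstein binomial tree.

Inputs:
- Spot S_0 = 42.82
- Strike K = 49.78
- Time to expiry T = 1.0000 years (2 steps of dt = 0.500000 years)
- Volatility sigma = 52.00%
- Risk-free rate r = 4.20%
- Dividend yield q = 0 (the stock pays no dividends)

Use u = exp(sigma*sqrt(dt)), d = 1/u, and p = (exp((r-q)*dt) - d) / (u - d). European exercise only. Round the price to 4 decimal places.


Answer: Price = V(0,0) = 12.1662

Derivation:
dt = T/N = 0.500000
u = exp(sigma*sqrt(dt)) = 1.444402; d = 1/u = 0.692328
p = (exp((r-q)*dt) - d) / (u - d) = 0.437316
Discount per step: exp(-r*dt) = 0.979219
Stock lattice S(k, i) with i counting down-moves:
  k=0: S(0,0) = 42.8200
  k=1: S(1,0) = 61.8493; S(1,1) = 29.6455
  k=2: S(2,0) = 89.3353; S(2,1) = 42.8200; S(2,2) = 20.5244
Terminal payoffs V(N, i) = max(K - S_T, 0):
  V(2,0) = 0.000000; V(2,1) = 6.960000; V(2,2) = 29.255604
Backward induction: V(k, i) = exp(-r*dt) * [p * V(k+1, i) + (1-p) * V(k+1, i+1)].
  V(1,0) = exp(-r*dt) * [p*0.000000 + (1-p)*6.960000] = 3.834896
  V(1,1) = exp(-r*dt) * [p*6.960000 + (1-p)*29.255604] = 19.100037
  V(0,0) = exp(-r*dt) * [p*3.834896 + (1-p)*19.100037] = 12.166156


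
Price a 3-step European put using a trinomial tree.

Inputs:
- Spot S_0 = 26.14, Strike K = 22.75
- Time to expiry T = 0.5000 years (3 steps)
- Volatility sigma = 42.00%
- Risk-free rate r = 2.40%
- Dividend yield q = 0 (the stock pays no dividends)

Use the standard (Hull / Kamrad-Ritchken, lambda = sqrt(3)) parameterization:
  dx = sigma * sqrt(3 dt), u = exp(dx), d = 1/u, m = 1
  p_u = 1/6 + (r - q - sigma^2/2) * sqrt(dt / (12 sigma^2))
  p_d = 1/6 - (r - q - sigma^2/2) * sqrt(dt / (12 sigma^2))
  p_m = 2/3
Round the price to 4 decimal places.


dt = T/N = 0.166667; dx = sigma*sqrt(3*dt) = 0.296985
u = exp(dx) = 1.345795; d = 1/u = 0.743055
p_u = 0.148652, p_m = 0.666667, p_d = 0.184681
Discount per step: exp(-r*dt) = 0.996008
Stock lattice S(k, j) with j the centered position index:
  k=0: S(0,+0) = 26.1400
  k=1: S(1,-1) = 19.4235; S(1,+0) = 26.1400; S(1,+1) = 35.1791
  k=2: S(2,-2) = 14.4327; S(2,-1) = 19.4235; S(2,+0) = 26.1400; S(2,+1) = 35.1791; S(2,+2) = 47.3438
  k=3: S(3,-3) = 10.7243; S(3,-2) = 14.4327; S(3,-1) = 19.4235; S(3,+0) = 26.1400; S(3,+1) = 35.1791; S(3,+2) = 47.3438; S(3,+3) = 63.7151
Terminal payoffs V(N, j) = max(K - S_T, 0):
  V(3,-3) = 12.025700; V(3,-2) = 8.317292; V(3,-1) = 3.326535; V(3,+0) = 0.000000; V(3,+1) = 0.000000; V(3,+2) = 0.000000; V(3,+3) = 0.000000
Backward induction: V(k, j) = exp(-r*dt) * [p_u * V(k+1, j+1) + p_m * V(k+1, j) + p_d * V(k+1, j-1)]
  V(2,-2) = exp(-r*dt) * [p_u*3.326535 + p_m*8.317292 + p_d*12.025700] = 8.227302
  V(2,-1) = exp(-r*dt) * [p_u*0.000000 + p_m*3.326535 + p_d*8.317292] = 3.738751
  V(2,+0) = exp(-r*dt) * [p_u*0.000000 + p_m*0.000000 + p_d*3.326535] = 0.611896
  V(2,+1) = exp(-r*dt) * [p_u*0.000000 + p_m*0.000000 + p_d*0.000000] = 0.000000
  V(2,+2) = exp(-r*dt) * [p_u*0.000000 + p_m*0.000000 + p_d*0.000000] = 0.000000
  V(1,-1) = exp(-r*dt) * [p_u*0.611896 + p_m*3.738751 + p_d*8.227302] = 4.086509
  V(1,+0) = exp(-r*dt) * [p_u*0.000000 + p_m*0.611896 + p_d*3.738751] = 1.094022
  V(1,+1) = exp(-r*dt) * [p_u*0.000000 + p_m*0.000000 + p_d*0.611896] = 0.112554
  V(0,+0) = exp(-r*dt) * [p_u*0.112554 + p_m*1.094022 + p_d*4.086509] = 1.494789

Answer: Price = V(0,0) = 1.4948


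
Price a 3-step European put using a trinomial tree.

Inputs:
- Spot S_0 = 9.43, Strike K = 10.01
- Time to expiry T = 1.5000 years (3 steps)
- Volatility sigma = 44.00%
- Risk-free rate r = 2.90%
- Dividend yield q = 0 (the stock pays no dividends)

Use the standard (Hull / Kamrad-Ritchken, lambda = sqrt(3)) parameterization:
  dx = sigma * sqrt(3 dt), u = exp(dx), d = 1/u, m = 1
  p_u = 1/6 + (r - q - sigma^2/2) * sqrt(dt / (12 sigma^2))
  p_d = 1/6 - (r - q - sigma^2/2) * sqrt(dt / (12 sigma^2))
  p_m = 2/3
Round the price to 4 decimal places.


dt = T/N = 0.500000; dx = sigma*sqrt(3*dt) = 0.538888
u = exp(dx) = 1.714099; d = 1/u = 0.583397
p_u = 0.135213, p_m = 0.666667, p_d = 0.198120
Discount per step: exp(-r*dt) = 0.985605
Stock lattice S(k, j) with j the centered position index:
  k=0: S(0,+0) = 9.4300
  k=1: S(1,-1) = 5.5014; S(1,+0) = 9.4300; S(1,+1) = 16.1640
  k=2: S(2,-2) = 3.2095; S(2,-1) = 5.5014; S(2,+0) = 9.4300; S(2,+1) = 16.1640; S(2,+2) = 27.7066
  k=3: S(3,-3) = 1.8724; S(3,-2) = 3.2095; S(3,-1) = 5.5014; S(3,+0) = 9.4300; S(3,+1) = 16.1640; S(3,+2) = 27.7066; S(3,+3) = 47.4919
Terminal payoffs V(N, j) = max(K - S_T, 0):
  V(3,-3) = 8.137578; V(3,-2) = 6.800483; V(3,-1) = 4.508568; V(3,+0) = 0.580000; V(3,+1) = 0.000000; V(3,+2) = 0.000000; V(3,+3) = 0.000000
Backward induction: V(k, j) = exp(-r*dt) * [p_u * V(k+1, j+1) + p_m * V(k+1, j) + p_d * V(k+1, j-1)]
  V(2,-2) = exp(-r*dt) * [p_u*4.508568 + p_m*6.800483 + p_d*8.137578] = 6.658244
  V(2,-1) = exp(-r*dt) * [p_u*0.580000 + p_m*4.508568 + p_d*6.800483] = 4.367657
  V(2,+0) = exp(-r*dt) * [p_u*0.000000 + p_m*0.580000 + p_d*4.508568] = 1.261481
  V(2,+1) = exp(-r*dt) * [p_u*0.000000 + p_m*0.000000 + p_d*0.580000] = 0.113256
  V(2,+2) = exp(-r*dt) * [p_u*0.000000 + p_m*0.000000 + p_d*0.000000] = 0.000000
  V(1,-1) = exp(-r*dt) * [p_u*1.261481 + p_m*4.367657 + p_d*6.658244] = 4.338113
  V(1,+0) = exp(-r*dt) * [p_u*0.113256 + p_m*1.261481 + p_d*4.367657] = 1.696839
  V(1,+1) = exp(-r*dt) * [p_u*0.000000 + p_m*0.113256 + p_d*1.261481] = 0.320744
  V(0,+0) = exp(-r*dt) * [p_u*0.320744 + p_m*1.696839 + p_d*4.338113] = 2.004782

Answer: Price = V(0,0) = 2.0048


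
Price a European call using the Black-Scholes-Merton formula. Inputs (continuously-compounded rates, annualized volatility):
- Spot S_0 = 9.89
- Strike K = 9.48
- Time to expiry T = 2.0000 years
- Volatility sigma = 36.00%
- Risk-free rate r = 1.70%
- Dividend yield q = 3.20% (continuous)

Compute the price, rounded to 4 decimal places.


d1 = (ln(S/K) + (r - q + 0.5*sigma^2) * T) / (sigma * sqrt(T)) = 0.27879616
d2 = d1 - sigma * sqrt(T) = -0.23032073
exp(-rT) = 0.96657150; exp(-qT) = 0.93800500
C = S_0 * exp(-qT) * N(d1) - K * exp(-rT) * N(d2)
N(d1) = 0.60979937; N(d2) = 0.40892128
C = 9.8900 * 0.93800500 * 0.60979937 - 9.4800 * 0.96657150 * 0.40892128 = 1.9100

Answer: Price = 1.9100


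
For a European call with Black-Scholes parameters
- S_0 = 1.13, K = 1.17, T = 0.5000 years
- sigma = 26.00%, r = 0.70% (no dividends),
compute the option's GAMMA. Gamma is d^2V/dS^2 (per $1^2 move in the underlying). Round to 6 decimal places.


Answer: Gamma = 1.914448

Derivation:
d1 = -0.0782501557; d2 = -0.2620979188
phi(d1) = 0.3977227690; exp(-qT) = 1.0000000000; exp(-rT) = 0.9965061179
Gamma = exp(-qT) * phi(d1) / (S * sigma * sqrt(T)) = 1.0000000000 * 0.3977227690 / (1.1300 * 0.2600 * 0.7071067812) = 1.914448


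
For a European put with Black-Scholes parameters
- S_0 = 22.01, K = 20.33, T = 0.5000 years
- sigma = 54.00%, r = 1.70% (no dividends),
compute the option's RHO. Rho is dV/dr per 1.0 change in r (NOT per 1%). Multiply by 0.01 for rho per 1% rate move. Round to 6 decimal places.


Answer: Rho = -4.881573

Derivation:
d1 = 0.4211194546; d2 = 0.0392817928
phi(d1) = 0.3650907483; exp(-qT) = 1.0000000000; exp(-rT) = 0.9915360229
N(-d2) = 0.4843328613
Rho = -K*T*exp(-rT)*N(-d2) = -20.3300 * 0.5000 * 0.9915360229 * 0.4843328613 = -4.881573


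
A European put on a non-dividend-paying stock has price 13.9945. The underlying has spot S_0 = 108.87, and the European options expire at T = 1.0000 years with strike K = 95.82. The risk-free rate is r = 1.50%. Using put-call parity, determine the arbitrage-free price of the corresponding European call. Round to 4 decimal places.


Put-call parity: C - P = S_0 * exp(-qT) - K * exp(-rT).
S_0 * exp(-qT) = 108.8700 * 1.00000000 = 108.87000000
K * exp(-rT) = 95.8200 * 0.98511194 = 94.39342605
C = P + S*exp(-qT) - K*exp(-rT)
C = 13.9945 + 108.87000000 - 94.39342605 = 28.4711

Answer: Call price = 28.4711


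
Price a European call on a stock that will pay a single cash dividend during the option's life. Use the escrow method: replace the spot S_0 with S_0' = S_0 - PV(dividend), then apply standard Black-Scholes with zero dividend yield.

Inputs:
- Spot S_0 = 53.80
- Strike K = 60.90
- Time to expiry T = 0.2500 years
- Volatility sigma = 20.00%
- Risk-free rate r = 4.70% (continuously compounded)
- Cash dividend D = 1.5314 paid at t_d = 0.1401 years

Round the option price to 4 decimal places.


PV(D) = D * exp(-r * t_d) = 1.5314 * 0.99343693 = 1.52134932
S_0' = S_0 - PV(D) = 53.8000 - 1.52134932 = 52.27865068
d1 = (ln(S_0'/K) + (r + sigma^2/2)*T) / (sigma*sqrt(T)) = -1.35895096
d2 = d1 - sigma*sqrt(T) = -1.45895096
exp(-rT) = 0.98831876
N(d1) = 0.08708106; N(d2) = 0.07228930
C = S_0' * N(d1) - K * exp(-rT) * N(d2) = 52.27865068 * 0.08708106 - 60.9000 * 0.98831876 * 0.07228930 = 0.2015

Answer: Price = 0.2015


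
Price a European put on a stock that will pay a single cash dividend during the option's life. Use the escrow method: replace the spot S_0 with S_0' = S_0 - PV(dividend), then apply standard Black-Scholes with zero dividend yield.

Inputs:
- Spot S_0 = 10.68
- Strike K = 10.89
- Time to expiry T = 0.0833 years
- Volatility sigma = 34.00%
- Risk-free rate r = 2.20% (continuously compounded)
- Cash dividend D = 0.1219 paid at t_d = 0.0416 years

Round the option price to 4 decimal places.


Answer: Price = 0.5935

Derivation:
PV(D) = D * exp(-r * t_d) = 0.1219 * 0.99908522 = 0.12178849
S_0' = S_0 - PV(D) = 10.6800 - 0.12178849 = 10.55821151
d1 = (ln(S_0'/K) + (r + sigma^2/2)*T) / (sigma*sqrt(T)) = -0.24756668
d2 = d1 - sigma*sqrt(T) = -0.34569660
exp(-rT) = 0.99816908
N(-d1) = 0.59776515; N(-d2) = 0.63521463
P = K * exp(-rT) * N(-d2) - S_0' * N(-d1) = 10.8900 * 0.99816908 * 0.63521463 - 10.55821151 * 0.59776515 = 0.5935


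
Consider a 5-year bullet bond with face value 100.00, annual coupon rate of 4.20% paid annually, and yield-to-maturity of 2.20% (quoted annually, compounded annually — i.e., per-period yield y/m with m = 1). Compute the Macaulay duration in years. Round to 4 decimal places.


Answer: Macaulay duration = 4.6323 years

Derivation:
Coupon per period c = face * coupon_rate / m = 4.200000
Periods per year m = 1; per-period yield y/m = 0.022000
Number of cashflows N = 5
Cashflows (t years, CF_t, discount factor 1/(1+y/m)^(m*t), PV):
  t = 1.0000: CF_t = 4.200000, DF = 0.978474, PV = 4.109589
  t = 2.0000: CF_t = 4.200000, DF = 0.957411, PV = 4.021124
  t = 3.0000: CF_t = 4.200000, DF = 0.936801, PV = 3.934564
  t = 4.0000: CF_t = 4.200000, DF = 0.916635, PV = 3.849867
  t = 5.0000: CF_t = 104.200000, DF = 0.896903, PV = 93.457302
Price P = sum_t PV_t = 109.372446
Macaulay numerator sum_t t * PV_t:
  t * PV_t at t = 1.0000: 4.109589
  t * PV_t at t = 2.0000: 8.042249
  t * PV_t at t = 3.0000: 11.803692
  t * PV_t at t = 4.0000: 15.399467
  t * PV_t at t = 5.0000: 467.286511
Macaulay duration D = (sum_t t * PV_t) / P = 506.641507 / 109.372446 = 4.632259


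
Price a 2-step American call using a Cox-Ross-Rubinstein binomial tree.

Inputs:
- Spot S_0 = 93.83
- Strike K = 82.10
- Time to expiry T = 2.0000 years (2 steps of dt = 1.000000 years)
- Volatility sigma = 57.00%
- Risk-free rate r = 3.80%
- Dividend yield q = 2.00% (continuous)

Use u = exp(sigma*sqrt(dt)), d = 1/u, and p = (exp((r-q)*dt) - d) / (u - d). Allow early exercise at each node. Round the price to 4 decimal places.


dt = T/N = 1.000000
u = exp(sigma*sqrt(dt)) = 1.768267; d = 1/u = 0.565525
p = (exp((r-q)*dt) - d) / (u - d) = 0.376338
Discount per step: exp(-r*dt) = 0.962713
Stock lattice S(k, i) with i counting down-moves:
  k=0: S(0,0) = 93.8300
  k=1: S(1,0) = 165.9165; S(1,1) = 53.0633
  k=2: S(2,0) = 293.3847; S(2,1) = 93.8300; S(2,2) = 30.0086
Terminal payoffs V(N, i) = max(S_T - K, 0):
  V(2,0) = 211.284676; V(2,1) = 11.730000; V(2,2) = 0.000000
Backward induction: V(k, i) = exp(-r*dt) * [p * V(k+1, i) + (1-p) * V(k+1, i+1)]; then take max(V_cont, immediate exercise) for American.
  V(1,0) = exp(-r*dt) * [p*211.284676 + (1-p)*11.730000] = 83.592398; exercise = 83.816497; V(1,0) = max -> 83.816497
  V(1,1) = exp(-r*dt) * [p*11.730000 + (1-p)*0.000000] = 4.249845; exercise = 0.000000; V(1,1) = max -> 4.249845
  V(0,0) = exp(-r*dt) * [p*83.816497 + (1-p)*4.249845] = 32.918824; exercise = 11.730000; V(0,0) = max -> 32.918824

Answer: Price = V(0,0) = 32.9188


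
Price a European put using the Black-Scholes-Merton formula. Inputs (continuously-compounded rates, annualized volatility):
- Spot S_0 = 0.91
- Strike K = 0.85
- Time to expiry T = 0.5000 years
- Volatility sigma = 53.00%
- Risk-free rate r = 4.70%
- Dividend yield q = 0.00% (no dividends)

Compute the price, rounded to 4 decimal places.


Answer: Price = 0.0933

Derivation:
d1 = (ln(S/K) + (r - q + 0.5*sigma^2) * T) / (sigma * sqrt(T)) = 0.43209094
d2 = d1 - sigma * sqrt(T) = 0.05732435
exp(-rT) = 0.97677397; exp(-qT) = 1.00000000
P = K * exp(-rT) * N(-d2) - S_0 * exp(-qT) * N(-d1)
N(-d1) = 0.33283766; N(-d2) = 0.47714341
P = 0.8500 * 0.97677397 * 0.47714341 - 0.9100 * 1.00000000 * 0.33283766 = 0.0933


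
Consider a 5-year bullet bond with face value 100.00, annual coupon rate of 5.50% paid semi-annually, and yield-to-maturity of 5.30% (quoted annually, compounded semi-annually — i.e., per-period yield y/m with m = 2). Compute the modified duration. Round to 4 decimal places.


Answer: Modified duration = 4.3271

Derivation:
Coupon per period c = face * coupon_rate / m = 2.750000
Periods per year m = 2; per-period yield y/m = 0.026500
Number of cashflows N = 10
Cashflows (t years, CF_t, discount factor 1/(1+y/m)^(m*t), PV):
  t = 0.5000: CF_t = 2.750000, DF = 0.974184, PV = 2.679006
  t = 1.0000: CF_t = 2.750000, DF = 0.949035, PV = 2.609845
  t = 1.5000: CF_t = 2.750000, DF = 0.924535, PV = 2.542470
  t = 2.0000: CF_t = 2.750000, DF = 0.900667, PV = 2.476834
  t = 2.5000: CF_t = 2.750000, DF = 0.877415, PV = 2.412892
  t = 3.0000: CF_t = 2.750000, DF = 0.854764, PV = 2.350601
  t = 3.5000: CF_t = 2.750000, DF = 0.832698, PV = 2.289918
  t = 4.0000: CF_t = 2.750000, DF = 0.811201, PV = 2.230802
  t = 4.5000: CF_t = 2.750000, DF = 0.790259, PV = 2.173212
  t = 5.0000: CF_t = 102.750000, DF = 0.769858, PV = 79.102880
Price P = sum_t PV_t = 100.868461
First compute Macaulay numerator sum_t t * PV_t:
  t * PV_t at t = 0.5000: 1.339503
  t * PV_t at t = 1.0000: 2.609845
  t * PV_t at t = 1.5000: 3.813705
  t * PV_t at t = 2.0000: 4.953668
  t * PV_t at t = 2.5000: 6.032231
  t * PV_t at t = 3.0000: 7.051804
  t * PV_t at t = 3.5000: 8.014715
  t * PV_t at t = 4.0000: 8.923209
  t * PV_t at t = 4.5000: 9.779454
  t * PV_t at t = 5.0000: 395.514398
Macaulay duration D = 448.032532 / 100.868461 = 4.441750
Modified duration = D / (1 + y/m) = 4.441750 / (1 + 0.026500) = 4.327083


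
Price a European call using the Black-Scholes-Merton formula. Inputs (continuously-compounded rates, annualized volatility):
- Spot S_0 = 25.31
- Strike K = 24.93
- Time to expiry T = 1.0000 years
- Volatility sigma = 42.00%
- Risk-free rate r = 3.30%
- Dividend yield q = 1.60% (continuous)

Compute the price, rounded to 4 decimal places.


d1 = (ln(S/K) + (r - q + 0.5*sigma^2) * T) / (sigma * sqrt(T)) = 0.28649447
d2 = d1 - sigma * sqrt(T) = -0.13350553
exp(-rT) = 0.96753856; exp(-qT) = 0.98412732
C = S_0 * exp(-qT) * N(d1) - K * exp(-rT) * N(d2)
N(d1) = 0.61275029; N(d2) = 0.44689680
C = 25.3100 * 0.98412732 * 0.61275029 - 24.9300 * 0.96753856 * 0.44689680 = 4.4831

Answer: Price = 4.4831


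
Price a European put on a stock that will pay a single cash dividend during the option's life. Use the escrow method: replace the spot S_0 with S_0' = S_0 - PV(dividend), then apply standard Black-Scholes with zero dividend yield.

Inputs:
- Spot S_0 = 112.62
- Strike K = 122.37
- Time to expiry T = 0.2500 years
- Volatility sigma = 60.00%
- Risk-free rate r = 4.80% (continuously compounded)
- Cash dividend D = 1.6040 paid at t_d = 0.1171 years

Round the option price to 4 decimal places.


Answer: Price = 19.3207

Derivation:
PV(D) = D * exp(-r * t_d) = 1.6040 * 0.99439497 = 1.59500953
S_0' = S_0 - PV(D) = 112.6200 - 1.59500953 = 111.02499047
d1 = (ln(S_0'/K) + (r + sigma^2/2)*T) / (sigma*sqrt(T)) = -0.13431309
d2 = d1 - sigma*sqrt(T) = -0.43431309
exp(-rT) = 0.98807171
N(-d1) = 0.55342250; N(-d2) = 0.66796945
P = K * exp(-rT) * N(-d2) - S_0' * N(-d1) = 122.3700 * 0.98807171 * 0.66796945 - 111.02499047 * 0.55342250 = 19.3207


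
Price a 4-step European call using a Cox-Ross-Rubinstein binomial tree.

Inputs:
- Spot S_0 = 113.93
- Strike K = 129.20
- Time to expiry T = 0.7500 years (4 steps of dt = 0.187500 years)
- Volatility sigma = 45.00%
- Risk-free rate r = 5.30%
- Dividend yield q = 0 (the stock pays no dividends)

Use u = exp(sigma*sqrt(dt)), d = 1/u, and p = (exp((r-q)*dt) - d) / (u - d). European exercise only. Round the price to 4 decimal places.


Answer: Price = V(0,0) = 14.4367

Derivation:
dt = T/N = 0.187500
u = exp(sigma*sqrt(dt)) = 1.215136; d = 1/u = 0.822953
p = (exp((r-q)*dt) - d) / (u - d) = 0.476905
Discount per step: exp(-r*dt) = 0.990112
Stock lattice S(k, i) with i counting down-moves:
  k=0: S(0,0) = 113.9300
  k=1: S(1,0) = 138.4404; S(1,1) = 93.7591
  k=2: S(2,0) = 168.2239; S(2,1) = 113.9300; S(2,2) = 77.1594
  k=3: S(3,0) = 204.4148; S(3,1) = 138.4404; S(3,2) = 93.7591; S(3,3) = 63.4986
  k=4: S(4,0) = 248.3917; S(4,1) = 168.2239; S(4,2) = 113.9300; S(4,3) = 77.1594; S(4,4) = 52.2563
Terminal payoffs V(N, i) = max(S_T - K, 0):
  V(4,0) = 119.191738; V(4,1) = 39.023871; V(4,2) = 0.000000; V(4,3) = 0.000000; V(4,4) = 0.000000
Backward induction: V(k, i) = exp(-r*dt) * [p * V(k+1, i) + (1-p) * V(k+1, i+1)].
  V(3,0) = exp(-r*dt) * [p*119.191738 + (1-p)*39.023871] = 76.492389
  V(3,1) = exp(-r*dt) * [p*39.023871 + (1-p)*0.000000] = 18.426649
  V(3,2) = exp(-r*dt) * [p*0.000000 + (1-p)*0.000000] = 0.000000
  V(3,3) = exp(-r*dt) * [p*0.000000 + (1-p)*0.000000] = 0.000000
  V(2,0) = exp(-r*dt) * [p*76.492389 + (1-p)*18.426649] = 45.662453
  V(2,1) = exp(-r*dt) * [p*18.426649 + (1-p)*0.000000] = 8.700864
  V(2,2) = exp(-r*dt) * [p*0.000000 + (1-p)*0.000000] = 0.000000
  V(1,0) = exp(-r*dt) * [p*45.662453 + (1-p)*8.700864] = 26.067689
  V(1,1) = exp(-r*dt) * [p*8.700864 + (1-p)*0.000000] = 4.108453
  V(0,0) = exp(-r*dt) * [p*26.067689 + (1-p)*4.108453] = 14.436741


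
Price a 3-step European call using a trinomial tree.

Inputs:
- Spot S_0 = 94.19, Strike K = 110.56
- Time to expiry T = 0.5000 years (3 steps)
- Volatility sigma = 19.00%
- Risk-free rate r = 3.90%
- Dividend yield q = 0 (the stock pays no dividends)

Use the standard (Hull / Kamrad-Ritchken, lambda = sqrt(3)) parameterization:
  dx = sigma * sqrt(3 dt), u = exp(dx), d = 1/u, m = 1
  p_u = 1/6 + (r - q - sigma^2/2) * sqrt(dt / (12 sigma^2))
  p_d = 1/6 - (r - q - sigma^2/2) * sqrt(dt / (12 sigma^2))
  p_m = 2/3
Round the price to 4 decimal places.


Answer: Price = V(0,0) = 0.9746

Derivation:
dt = T/N = 0.166667; dx = sigma*sqrt(3*dt) = 0.134350
u = exp(dx) = 1.143793; d = 1/u = 0.874284
p_u = 0.179661, p_m = 0.666667, p_d = 0.153672
Discount per step: exp(-r*dt) = 0.993521
Stock lattice S(k, j) with j the centered position index:
  k=0: S(0,+0) = 94.1900
  k=1: S(1,-1) = 82.3488; S(1,+0) = 94.1900; S(1,+1) = 107.7339
  k=2: S(2,-2) = 71.9962; S(2,-1) = 82.3488; S(2,+0) = 94.1900; S(2,+1) = 107.7339; S(2,+2) = 123.2253
  k=3: S(3,-3) = 62.9451; S(3,-2) = 71.9962; S(3,-1) = 82.3488; S(3,+0) = 94.1900; S(3,+1) = 107.7339; S(3,+2) = 123.2253; S(3,+3) = 140.9443
Terminal payoffs V(N, j) = max(S_T - K, 0):
  V(3,-3) = 0.000000; V(3,-2) = 0.000000; V(3,-1) = 0.000000; V(3,+0) = 0.000000; V(3,+1) = 0.000000; V(3,+2) = 12.665326; V(3,+3) = 30.384315
Backward induction: V(k, j) = exp(-r*dt) * [p_u * V(k+1, j+1) + p_m * V(k+1, j) + p_d * V(k+1, j-1)]
  V(2,-2) = exp(-r*dt) * [p_u*0.000000 + p_m*0.000000 + p_d*0.000000] = 0.000000
  V(2,-1) = exp(-r*dt) * [p_u*0.000000 + p_m*0.000000 + p_d*0.000000] = 0.000000
  V(2,+0) = exp(-r*dt) * [p_u*0.000000 + p_m*0.000000 + p_d*0.000000] = 0.000000
  V(2,+1) = exp(-r*dt) * [p_u*12.665326 + p_m*0.000000 + p_d*0.000000] = 2.260726
  V(2,+2) = exp(-r*dt) * [p_u*30.384315 + p_m*12.665326 + p_d*0.000000] = 13.812363
  V(1,-1) = exp(-r*dt) * [p_u*0.000000 + p_m*0.000000 + p_d*0.000000] = 0.000000
  V(1,+0) = exp(-r*dt) * [p_u*2.260726 + p_m*0.000000 + p_d*0.000000] = 0.403534
  V(1,+1) = exp(-r*dt) * [p_u*13.812363 + p_m*2.260726 + p_d*0.000000] = 3.962856
  V(0,+0) = exp(-r*dt) * [p_u*3.962856 + p_m*0.403534 + p_d*0.000000] = 0.974638


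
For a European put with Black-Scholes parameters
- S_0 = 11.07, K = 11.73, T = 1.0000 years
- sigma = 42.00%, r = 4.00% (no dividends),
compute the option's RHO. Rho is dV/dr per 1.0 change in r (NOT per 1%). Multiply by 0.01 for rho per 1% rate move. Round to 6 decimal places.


Answer: Rho = -6.758979

Derivation:
d1 = 0.1673549620; d2 = -0.2526450380
phi(d1) = 0.3933944917; exp(-qT) = 1.0000000000; exp(-rT) = 0.9607894392
N(-d2) = 0.5997287383
Rho = -K*T*exp(-rT)*N(-d2) = -11.7300 * 1.0000 * 0.9607894392 * 0.5997287383 = -6.758979


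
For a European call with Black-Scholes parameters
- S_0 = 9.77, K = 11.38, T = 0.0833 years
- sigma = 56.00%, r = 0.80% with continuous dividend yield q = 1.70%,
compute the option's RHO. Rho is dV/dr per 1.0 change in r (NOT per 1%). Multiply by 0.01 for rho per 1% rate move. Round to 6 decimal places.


d1 = -0.8676168919; d2 = -1.0292426324
phi(d1) = 0.2738107598; exp(-qT) = 0.9985849022; exp(-rT) = 0.9993338220
N(d2) = 0.1516828367
Rho = K*T*exp(-rT)*N(d2) = 11.3800 * 0.0833 * 0.9993338220 * 0.1516828367 = 0.143693

Answer: Rho = 0.143693


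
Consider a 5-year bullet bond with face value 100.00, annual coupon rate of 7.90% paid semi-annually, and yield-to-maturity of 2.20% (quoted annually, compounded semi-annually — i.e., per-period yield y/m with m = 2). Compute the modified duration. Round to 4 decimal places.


Answer: Modified duration = 4.2796

Derivation:
Coupon per period c = face * coupon_rate / m = 3.950000
Periods per year m = 2; per-period yield y/m = 0.011000
Number of cashflows N = 10
Cashflows (t years, CF_t, discount factor 1/(1+y/m)^(m*t), PV):
  t = 0.5000: CF_t = 3.950000, DF = 0.989120, PV = 3.907023
  t = 1.0000: CF_t = 3.950000, DF = 0.978358, PV = 3.864513
  t = 1.5000: CF_t = 3.950000, DF = 0.967713, PV = 3.822466
  t = 2.0000: CF_t = 3.950000, DF = 0.957184, PV = 3.780876
  t = 2.5000: CF_t = 3.950000, DF = 0.946769, PV = 3.739739
  t = 3.0000: CF_t = 3.950000, DF = 0.936468, PV = 3.699050
  t = 3.5000: CF_t = 3.950000, DF = 0.926279, PV = 3.658803
  t = 4.0000: CF_t = 3.950000, DF = 0.916201, PV = 3.618994
  t = 4.5000: CF_t = 3.950000, DF = 0.906232, PV = 3.579618
  t = 5.0000: CF_t = 103.950000, DF = 0.896372, PV = 93.177904
Price P = sum_t PV_t = 126.848986
First compute Macaulay numerator sum_t t * PV_t:
  t * PV_t at t = 0.5000: 1.953511
  t * PV_t at t = 1.0000: 3.864513
  t * PV_t at t = 1.5000: 5.733699
  t * PV_t at t = 2.0000: 7.561753
  t * PV_t at t = 2.5000: 9.349348
  t * PV_t at t = 3.0000: 11.097149
  t * PV_t at t = 3.5000: 12.805810
  t * PV_t at t = 4.0000: 14.475976
  t * PV_t at t = 4.5000: 16.108281
  t * PV_t at t = 5.0000: 465.889521
Macaulay duration D = 548.839561 / 126.848986 = 4.326716
Modified duration = D / (1 + y/m) = 4.326716 / (1 + 0.011000) = 4.279640


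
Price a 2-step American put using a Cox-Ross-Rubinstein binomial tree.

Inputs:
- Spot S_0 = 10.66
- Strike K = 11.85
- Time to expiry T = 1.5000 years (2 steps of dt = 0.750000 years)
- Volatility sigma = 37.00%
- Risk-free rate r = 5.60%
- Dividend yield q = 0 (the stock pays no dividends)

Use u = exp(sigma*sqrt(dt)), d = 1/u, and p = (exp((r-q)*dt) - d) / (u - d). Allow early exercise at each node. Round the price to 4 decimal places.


dt = T/N = 0.750000
u = exp(sigma*sqrt(dt)) = 1.377719; d = 1/u = 0.725837
p = (exp((r-q)*dt) - d) / (u - d) = 0.486372
Discount per step: exp(-r*dt) = 0.958870
Stock lattice S(k, i) with i counting down-moves:
  k=0: S(0,0) = 10.6600
  k=1: S(1,0) = 14.6865; S(1,1) = 7.7374
  k=2: S(2,0) = 20.2339; S(2,1) = 10.6600; S(2,2) = 5.6161
Terminal payoffs V(N, i) = max(K - S_T, 0):
  V(2,0) = 0.000000; V(2,1) = 1.190000; V(2,2) = 6.233888
Backward induction: V(k, i) = exp(-r*dt) * [p * V(k+1, i) + (1-p) * V(k+1, i+1)]; then take max(V_cont, immediate exercise) for American.
  V(1,0) = exp(-r*dt) * [p*0.000000 + (1-p)*1.190000] = 0.586078; exercise = 0.000000; V(1,0) = max -> 0.586078
  V(1,1) = exp(-r*dt) * [p*1.190000 + (1-p)*6.233888] = 3.625181; exercise = 4.112574; V(1,1) = max -> 4.112574
  V(0,0) = exp(-r*dt) * [p*0.586078 + (1-p)*4.112574] = 2.298780; exercise = 1.190000; V(0,0) = max -> 2.298780

Answer: Price = V(0,0) = 2.2988


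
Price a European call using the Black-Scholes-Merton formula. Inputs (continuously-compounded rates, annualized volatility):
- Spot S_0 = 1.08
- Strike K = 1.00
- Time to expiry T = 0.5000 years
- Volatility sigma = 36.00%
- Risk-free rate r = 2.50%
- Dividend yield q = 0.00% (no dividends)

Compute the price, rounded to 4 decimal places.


d1 = (ln(S/K) + (r - q + 0.5*sigma^2) * T) / (sigma * sqrt(T)) = 0.47871538
d2 = d1 - sigma * sqrt(T) = 0.22415694
exp(-rT) = 0.98757780; exp(-qT) = 1.00000000
C = S_0 * exp(-qT) * N(d1) - K * exp(-rT) * N(d2)
N(d1) = 0.68392944; N(d2) = 0.58868241
C = 1.0800 * 1.00000000 * 0.68392944 - 1.0000 * 0.98757780 * 0.58868241 = 0.1573

Answer: Price = 0.1573


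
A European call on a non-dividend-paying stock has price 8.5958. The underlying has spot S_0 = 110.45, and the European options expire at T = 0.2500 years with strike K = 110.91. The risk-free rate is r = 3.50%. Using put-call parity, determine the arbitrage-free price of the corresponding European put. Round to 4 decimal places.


Put-call parity: C - P = S_0 * exp(-qT) - K * exp(-rT).
S_0 * exp(-qT) = 110.4500 * 1.00000000 = 110.45000000
K * exp(-rT) = 110.9100 * 0.99128817 = 109.94377092
P = C - S*exp(-qT) + K*exp(-rT)
P = 8.5958 - 110.45000000 + 109.94377092 = 8.0896

Answer: Put price = 8.0896
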